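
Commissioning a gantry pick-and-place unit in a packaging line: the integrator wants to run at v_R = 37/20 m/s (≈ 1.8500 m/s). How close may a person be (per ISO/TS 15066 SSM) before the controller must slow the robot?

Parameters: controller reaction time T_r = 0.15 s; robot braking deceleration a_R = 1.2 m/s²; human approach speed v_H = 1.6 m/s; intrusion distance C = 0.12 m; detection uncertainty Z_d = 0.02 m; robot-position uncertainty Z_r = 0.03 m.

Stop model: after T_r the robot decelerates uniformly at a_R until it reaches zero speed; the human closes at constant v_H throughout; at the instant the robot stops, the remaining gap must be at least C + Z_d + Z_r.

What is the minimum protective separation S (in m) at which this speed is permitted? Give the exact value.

T_s = v_R/a_R = (37/20)/(6/5) = 1.5417 s
robot covers v_R·T_r = 1.8500·0.1500 = 0.2775 m before braking
robot under decel: 1.8500²/(2·1.2000) = 1.4260 m
human closes 1.6000·1.6917 = 2.7067 m
margins: 0.1200+0.0200+0.0300 = 0.1700 m
S_min ≈ 0.2775+1.4260+2.7067+0.1700  ⇒  S_min = 4397/960 m

S_min = 4397/960 m = 4.5802 m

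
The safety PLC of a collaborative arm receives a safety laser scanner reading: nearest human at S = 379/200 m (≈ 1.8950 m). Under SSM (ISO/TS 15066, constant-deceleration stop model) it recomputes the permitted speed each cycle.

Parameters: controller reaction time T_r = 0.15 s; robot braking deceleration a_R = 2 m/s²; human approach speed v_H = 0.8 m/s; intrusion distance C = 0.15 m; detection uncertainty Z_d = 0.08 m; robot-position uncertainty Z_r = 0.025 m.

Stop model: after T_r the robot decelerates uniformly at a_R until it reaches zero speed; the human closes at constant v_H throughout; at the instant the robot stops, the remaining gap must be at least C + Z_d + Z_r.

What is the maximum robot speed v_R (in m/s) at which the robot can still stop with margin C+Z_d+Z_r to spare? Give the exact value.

v_R_max = 8/5 m/s = 1.6000 m/s

collect terms ⇒ (1/4)·v_R² + (11/20)·v_R + (-38/25) = 0
  disc = (11/20)² − 4·(1/4)·(-38/25) = 729/400 ; √disc = 27/20
  v_R = (−(11/20) + 27/20) / (2·(1/4)) = 8/5 m/s
check:
T_s = v_R/a_R = (8/5)/2 = 0.8000 s
robot in T_r: 1.6000·0.1500 = 0.2400 m
robot under decel: 1.6000²/(2·2.0000) = 0.6400 m
human closes 0.8000·0.9500 = 0.7600 m
margins: 0.1500+0.0800+0.0250 = 0.2550 m
sum ≈ 0.2400+0.6400+0.7600+0.2550 ≈ 1.8950 m = S ✓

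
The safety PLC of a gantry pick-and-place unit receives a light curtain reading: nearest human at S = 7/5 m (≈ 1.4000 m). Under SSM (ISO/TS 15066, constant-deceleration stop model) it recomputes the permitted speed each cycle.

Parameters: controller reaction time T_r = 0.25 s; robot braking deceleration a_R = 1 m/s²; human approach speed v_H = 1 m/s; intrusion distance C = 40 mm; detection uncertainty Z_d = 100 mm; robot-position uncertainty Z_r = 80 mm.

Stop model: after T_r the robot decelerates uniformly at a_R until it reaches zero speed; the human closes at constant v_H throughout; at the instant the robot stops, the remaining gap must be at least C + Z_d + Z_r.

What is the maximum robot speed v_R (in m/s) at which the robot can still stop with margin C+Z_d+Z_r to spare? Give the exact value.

v_R_max = 3/5 m/s = 0.6000 m/s

quadratic (1/2)·v² + (5/4)·v + (-93/100) = 0
  disc = (5/4)² − 4·(1/2)·(-93/100) = 1369/400 ; √disc = 37/20
  v_R = (−(5/4) + 37/20) / (2·(1/2)) = 3/5 m/s
check:
T_s = v_R/a_R = (3/5)/1 = 0.6000 s
robot covers v_R·T_r = 0.6000·0.2500 = 0.1500 m before braking
robot under decel: 0.6000²/(2·1.0000) = 0.1800 m
human closes 1.0000·0.8500 = 0.8500 m
residual clearance needed = 0.0400+0.1000+0.0800 = 0.2200 m
sum ≈ 0.1500+0.1800+0.8500+0.2200 ≈ 1.4000 m = S ✓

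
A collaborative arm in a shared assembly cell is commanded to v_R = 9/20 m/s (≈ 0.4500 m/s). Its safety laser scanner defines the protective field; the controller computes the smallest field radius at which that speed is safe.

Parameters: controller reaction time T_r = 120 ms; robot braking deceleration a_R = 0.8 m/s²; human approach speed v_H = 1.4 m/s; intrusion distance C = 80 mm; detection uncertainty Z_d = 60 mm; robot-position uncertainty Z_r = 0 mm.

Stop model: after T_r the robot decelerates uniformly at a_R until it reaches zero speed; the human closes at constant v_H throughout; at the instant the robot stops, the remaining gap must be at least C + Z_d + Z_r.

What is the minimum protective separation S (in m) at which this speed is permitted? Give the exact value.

S_min = 20417/16000 m = 1.2761 m

T_s = v_R/a_R = (9/20)/(4/5) = 0.5625 s
reaction-phase robot travel = 0.4500·0.1200 = 0.0540 m
braking distance = 0.4500²/(2·0.8000) = 0.1266 m
human over T_r+T_s: 1.4000·(0.1200+0.5625) = 0.9555 m
residual clearance needed = 0.0800+0.0600+0.0000 = 0.1400 m
S_min ≈ 0.0540+0.1266+0.9555+0.1400  ⇒  S_min = 20417/16000 m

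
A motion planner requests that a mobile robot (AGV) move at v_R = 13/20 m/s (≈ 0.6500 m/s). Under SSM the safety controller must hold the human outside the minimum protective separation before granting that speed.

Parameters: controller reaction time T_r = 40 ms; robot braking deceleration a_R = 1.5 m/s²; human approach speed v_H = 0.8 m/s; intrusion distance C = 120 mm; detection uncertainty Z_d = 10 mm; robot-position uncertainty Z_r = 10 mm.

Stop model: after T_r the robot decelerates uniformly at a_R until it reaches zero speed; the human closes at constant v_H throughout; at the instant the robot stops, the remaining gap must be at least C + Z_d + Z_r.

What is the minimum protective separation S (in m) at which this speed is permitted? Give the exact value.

T_s = v_R/a_R = (13/20)/(3/2) = 0.4333 s
reaction-phase robot travel = 0.6500·0.0400 = 0.0260 m
robot under decel: 0.6500²/(2·1.5000) = 0.1408 m
human closes 0.8000·0.4733 = 0.3787 m
C+Z_d+Z_r = 0.1200+0.0100+0.0100 = 0.1400 m
S_min ≈ 0.0260+0.1408+0.3787+0.1400  ⇒  S_min = 1371/2000 m

S_min = 1371/2000 m = 0.6855 m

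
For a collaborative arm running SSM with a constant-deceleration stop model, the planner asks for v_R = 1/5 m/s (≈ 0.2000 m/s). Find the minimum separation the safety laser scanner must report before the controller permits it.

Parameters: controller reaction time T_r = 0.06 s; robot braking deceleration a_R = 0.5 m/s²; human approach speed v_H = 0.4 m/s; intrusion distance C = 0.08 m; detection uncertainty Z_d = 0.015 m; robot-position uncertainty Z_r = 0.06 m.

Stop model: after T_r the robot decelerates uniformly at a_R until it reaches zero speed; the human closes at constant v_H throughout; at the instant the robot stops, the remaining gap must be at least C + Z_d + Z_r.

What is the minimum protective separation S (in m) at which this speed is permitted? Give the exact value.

T_s = v_R/a_R = (1/5)/(1/2) = 0.4000 s
robot covers v_R·T_r = 0.2000·0.0600 = 0.0120 m before braking
robot under decel: 0.2000²/(2·0.5000) = 0.0400 m
person approaches 0.4000·(0.0600+0.4000) = 0.1840 m
margins: 0.0800+0.0150+0.0600 = 0.1550 m
S_min ≈ 0.0120+0.0400+0.1840+0.1550  ⇒  S_min = 391/1000 m

S_min = 391/1000 m = 0.3910 m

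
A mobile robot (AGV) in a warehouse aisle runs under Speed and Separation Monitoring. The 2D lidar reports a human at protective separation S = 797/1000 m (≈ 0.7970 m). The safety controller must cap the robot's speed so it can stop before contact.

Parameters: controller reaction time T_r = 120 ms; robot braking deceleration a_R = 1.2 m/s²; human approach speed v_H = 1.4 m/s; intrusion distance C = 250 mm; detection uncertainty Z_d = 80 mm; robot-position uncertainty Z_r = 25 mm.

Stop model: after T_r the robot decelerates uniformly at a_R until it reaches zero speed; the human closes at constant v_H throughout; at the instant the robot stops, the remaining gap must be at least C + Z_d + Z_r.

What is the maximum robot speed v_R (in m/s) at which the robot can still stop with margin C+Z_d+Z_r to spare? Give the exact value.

quadratic (5/12)·v² + (193/150)·v + (-137/500) = 0
  disc = (193/150)² − 4·(5/12)·(-137/500) = 11881/5625 ; √disc = 109/75
  v_R = (−(193/150) + 109/75) / (2·(5/12)) = 1/5 m/s
check:
T_s = v_R/a_R = (1/5)/(6/5) = 0.1667 s
robot in T_r: 0.2000·0.1200 = 0.0240 m
robot under decel: 0.2000²/(2·1.2000) = 0.0167 m
person approaches 1.4000·(0.1200+0.1667) = 0.4013 m
margins: 0.2500+0.0800+0.0250 = 0.3550 m
sum ≈ 0.0240+0.0167+0.4013+0.3550 ≈ 0.7970 m = S ✓

v_R_max = 1/5 m/s = 0.2000 m/s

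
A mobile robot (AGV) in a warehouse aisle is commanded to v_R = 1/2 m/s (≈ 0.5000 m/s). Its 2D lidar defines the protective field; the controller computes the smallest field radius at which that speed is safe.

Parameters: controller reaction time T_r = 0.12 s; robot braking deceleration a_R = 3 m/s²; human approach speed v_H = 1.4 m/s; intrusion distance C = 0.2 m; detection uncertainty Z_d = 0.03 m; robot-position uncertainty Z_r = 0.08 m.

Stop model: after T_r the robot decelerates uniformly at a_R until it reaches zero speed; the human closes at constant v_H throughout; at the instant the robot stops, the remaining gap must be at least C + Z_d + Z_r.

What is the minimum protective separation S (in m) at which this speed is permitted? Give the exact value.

S_min = 813/1000 m = 0.8130 m

stop time T_s = (1/2)/3 = 0.1667 s
reaction-phase robot travel = 0.5000·0.1200 = 0.0600 m
robot covers 0.5000·0.1667 − ½·3.0000·0.1667² = 0.0417 m while stopping
person approaches 1.4000·(0.1200+0.1667) = 0.4013 m
residual clearance needed = 0.2000+0.0300+0.0800 = 0.3100 m
S_min ≈ 0.0600+0.0417+0.4013+0.3100  ⇒  S_min = 813/1000 m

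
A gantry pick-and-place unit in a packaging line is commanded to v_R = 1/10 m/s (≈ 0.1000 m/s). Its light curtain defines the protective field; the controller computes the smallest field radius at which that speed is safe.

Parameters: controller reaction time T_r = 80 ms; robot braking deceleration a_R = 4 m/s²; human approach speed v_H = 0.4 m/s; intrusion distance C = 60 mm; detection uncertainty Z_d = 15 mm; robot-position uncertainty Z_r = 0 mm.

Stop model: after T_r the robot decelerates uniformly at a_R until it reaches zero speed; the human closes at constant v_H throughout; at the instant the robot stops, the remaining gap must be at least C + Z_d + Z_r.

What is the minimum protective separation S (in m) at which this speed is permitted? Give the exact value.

T_s = v_R/a_R = (1/10)/4 = 0.0250 s
robot in T_r: 0.1000·0.0800 = 0.0080 m
robot covers 0.1000·0.0250 − ½·4.0000·0.0250² = 0.0013 m while stopping
person approaches 0.4000·(0.0800+0.0250) = 0.0420 m
residual clearance needed = 0.0600+0.0150+0.0000 = 0.0750 m
S_min ≈ 0.0080+0.0013+0.0420+0.0750  ⇒  S_min = 101/800 m

S_min = 101/800 m = 0.1263 m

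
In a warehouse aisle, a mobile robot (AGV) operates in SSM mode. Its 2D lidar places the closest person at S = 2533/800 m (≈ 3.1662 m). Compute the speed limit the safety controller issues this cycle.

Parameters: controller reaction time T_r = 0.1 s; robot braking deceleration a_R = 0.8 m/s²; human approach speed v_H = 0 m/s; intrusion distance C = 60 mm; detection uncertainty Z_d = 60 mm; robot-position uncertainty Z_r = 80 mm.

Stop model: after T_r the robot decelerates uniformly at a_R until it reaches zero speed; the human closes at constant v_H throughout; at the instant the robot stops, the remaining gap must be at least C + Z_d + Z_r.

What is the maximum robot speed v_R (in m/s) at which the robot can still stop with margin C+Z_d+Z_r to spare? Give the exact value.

collect terms ⇒ (5/8)·v_R² + (1/10)·v_R + (-2373/800) = 0
  disc = (1/10)² − 4·(5/8)·(-2373/800) = 11881/1600 ; √disc = 109/40
  v_R = (−(1/10) + 109/40) / (2·(5/8)) = 21/10 m/s
check:
stop time T_s = (21/10)/(4/5) = 2.6250 s
robot covers v_R·T_r = 2.1000·0.1000 = 0.2100 m before braking
robot covers 2.1000·2.6250 − ½·0.8000·2.6250² = 2.7563 m while stopping
human over T_r+T_s: 0.0000·(0.1000+2.6250) = 0.0000 m
margins: 0.0600+0.0600+0.0800 = 0.2000 m
sum ≈ 0.2100+2.7563+0.0000+0.2000 ≈ 3.1662 m = S ✓

v_R_max = 21/10 m/s = 2.1000 m/s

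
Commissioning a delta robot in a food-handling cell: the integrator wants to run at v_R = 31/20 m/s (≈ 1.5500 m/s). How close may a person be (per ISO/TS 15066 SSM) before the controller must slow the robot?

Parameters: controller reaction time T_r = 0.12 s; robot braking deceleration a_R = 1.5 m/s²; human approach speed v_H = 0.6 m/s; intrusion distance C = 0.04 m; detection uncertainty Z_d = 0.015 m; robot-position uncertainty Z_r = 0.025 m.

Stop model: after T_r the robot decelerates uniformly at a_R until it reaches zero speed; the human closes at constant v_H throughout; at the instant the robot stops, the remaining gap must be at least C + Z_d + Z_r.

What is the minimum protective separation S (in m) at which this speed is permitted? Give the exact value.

T_s = v_R/a_R = (31/20)/(3/2) = 1.0333 s
robot covers v_R·T_r = 1.5500·0.1200 = 0.1860 m before braking
robot covers 1.5500·1.0333 − ½·1.5000·1.0333² = 0.8008 m while stopping
human over T_r+T_s: 0.6000·(0.1200+1.0333) = 0.6920 m
C+Z_d+Z_r = 0.0400+0.0150+0.0250 = 0.0800 m
S_min ≈ 0.1860+0.8008+0.6920+0.0800  ⇒  S_min = 10553/6000 m

S_min = 10553/6000 m = 1.7588 m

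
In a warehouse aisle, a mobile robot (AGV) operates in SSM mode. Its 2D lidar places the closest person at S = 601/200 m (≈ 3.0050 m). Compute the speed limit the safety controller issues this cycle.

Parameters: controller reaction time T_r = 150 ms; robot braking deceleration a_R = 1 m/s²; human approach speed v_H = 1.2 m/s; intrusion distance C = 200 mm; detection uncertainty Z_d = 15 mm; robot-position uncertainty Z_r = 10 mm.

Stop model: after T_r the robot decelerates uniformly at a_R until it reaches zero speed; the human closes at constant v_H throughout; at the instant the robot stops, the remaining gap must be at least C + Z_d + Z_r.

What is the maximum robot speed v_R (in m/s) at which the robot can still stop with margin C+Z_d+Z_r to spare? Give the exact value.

v_R_max = 13/10 m/s = 1.3000 m/s

at the boundary: (1/2)·v² + (27/20)·v + (-13/5) = 0
  disc = (27/20)² − 4·(1/2)·(-13/5) = 2809/400 ; √disc = 53/20
  v_R = (−(27/20) + 53/20) / (2·(1/2)) = 13/10 m/s
check:
stop time T_s = (13/10)/1 = 1.3000 s
robot in T_r: 1.3000·0.1500 = 0.1950 m
robot under decel: 1.3000²/(2·1.0000) = 0.8450 m
human closes 1.2000·1.4500 = 1.7400 m
margins: 0.2000+0.0150+0.0100 = 0.2250 m
sum ≈ 0.1950+0.8450+1.7400+0.2250 ≈ 3.0050 m = S ✓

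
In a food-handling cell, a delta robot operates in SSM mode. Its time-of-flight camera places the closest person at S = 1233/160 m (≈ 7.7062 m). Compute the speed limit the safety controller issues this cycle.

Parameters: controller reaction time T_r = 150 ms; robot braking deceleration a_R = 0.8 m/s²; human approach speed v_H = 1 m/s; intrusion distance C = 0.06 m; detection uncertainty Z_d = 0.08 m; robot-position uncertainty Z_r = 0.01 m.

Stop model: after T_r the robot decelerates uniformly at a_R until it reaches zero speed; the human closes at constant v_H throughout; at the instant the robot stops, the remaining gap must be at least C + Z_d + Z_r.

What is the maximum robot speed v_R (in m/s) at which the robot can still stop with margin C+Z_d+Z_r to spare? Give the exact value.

collect terms ⇒ (5/8)·v_R² + (7/5)·v_R + (-237/32) = 0
  disc = (7/5)² − 4·(5/8)·(-237/32) = 32761/1600 ; √disc = 181/40
  v_R = (−(7/5) + 181/40) / (2·(5/8)) = 5/2 m/s
check:
T_s = v_R/a_R = (5/2)/(4/5) = 3.1250 s
robot in T_r: 2.5000·0.1500 = 0.3750 m
braking distance = 2.5000²/(2·0.8000) = 3.9062 m
person approaches 1.0000·(0.1500+3.1250) = 3.2750 m
residual clearance needed = 0.0600+0.0800+0.0100 = 0.1500 m
sum ≈ 0.3750+3.9062+3.2750+0.1500 ≈ 7.7062 m = S ✓

v_R_max = 5/2 m/s = 2.5000 m/s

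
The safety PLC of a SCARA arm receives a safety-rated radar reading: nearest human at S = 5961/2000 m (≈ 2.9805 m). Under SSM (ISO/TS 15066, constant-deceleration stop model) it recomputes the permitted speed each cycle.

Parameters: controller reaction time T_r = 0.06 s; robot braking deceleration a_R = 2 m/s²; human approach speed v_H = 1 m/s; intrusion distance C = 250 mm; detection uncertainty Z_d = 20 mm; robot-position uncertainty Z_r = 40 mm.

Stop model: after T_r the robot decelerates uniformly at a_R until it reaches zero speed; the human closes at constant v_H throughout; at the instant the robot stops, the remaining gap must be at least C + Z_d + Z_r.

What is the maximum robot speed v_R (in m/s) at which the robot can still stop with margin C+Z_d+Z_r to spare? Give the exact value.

quadratic (1/4)·v² + (14/25)·v + (-5221/2000) = 0
  disc = (14/25)² − 4·(1/4)·(-5221/2000) = 29241/10000 ; √disc = 171/100
  v_R = (−(14/25) + 171/100) / (2·(1/4)) = 23/10 m/s
check:
stop time T_s = (23/10)/2 = 1.1500 s
robot in T_r: 2.3000·0.0600 = 0.1380 m
braking distance = 2.3000²/(2·2.0000) = 1.3225 m
human over T_r+T_s: 1.0000·(0.0600+1.1500) = 1.2100 m
residual clearance needed = 0.2500+0.0200+0.0400 = 0.3100 m
sum ≈ 0.1380+1.3225+1.2100+0.3100 ≈ 2.9805 m = S ✓

v_R_max = 23/10 m/s = 2.3000 m/s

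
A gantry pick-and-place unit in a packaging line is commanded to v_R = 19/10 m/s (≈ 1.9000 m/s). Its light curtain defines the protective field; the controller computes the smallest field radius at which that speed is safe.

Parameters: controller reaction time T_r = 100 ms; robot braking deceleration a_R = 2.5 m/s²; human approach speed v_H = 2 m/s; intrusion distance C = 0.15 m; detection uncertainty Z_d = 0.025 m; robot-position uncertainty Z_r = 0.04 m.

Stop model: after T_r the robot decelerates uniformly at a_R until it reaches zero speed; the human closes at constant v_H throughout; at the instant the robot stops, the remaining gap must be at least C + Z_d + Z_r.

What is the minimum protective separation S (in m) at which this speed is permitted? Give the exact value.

S_min = 2847/1000 m = 2.8470 m

stop time T_s = (19/10)/(5/2) = 0.7600 s
reaction-phase robot travel = 1.9000·0.1000 = 0.1900 m
robot under decel: 1.9000²/(2·2.5000) = 0.7220 m
human over T_r+T_s: 2.0000·(0.1000+0.7600) = 1.7200 m
C+Z_d+Z_r = 0.1500+0.0250+0.0400 = 0.2150 m
S_min ≈ 0.1900+0.7220+1.7200+0.2150  ⇒  S_min = 2847/1000 m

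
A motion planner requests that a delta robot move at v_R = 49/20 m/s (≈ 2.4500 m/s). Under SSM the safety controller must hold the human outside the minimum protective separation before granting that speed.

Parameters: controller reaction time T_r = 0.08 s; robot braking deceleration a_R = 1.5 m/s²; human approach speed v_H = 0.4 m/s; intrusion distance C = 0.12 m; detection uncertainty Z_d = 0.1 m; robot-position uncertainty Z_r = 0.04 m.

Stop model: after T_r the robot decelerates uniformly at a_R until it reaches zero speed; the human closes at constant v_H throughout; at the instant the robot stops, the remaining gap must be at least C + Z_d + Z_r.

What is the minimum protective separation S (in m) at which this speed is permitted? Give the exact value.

S_min = 18853/6000 m = 3.1422 m

T_s = v_R/a_R = (49/20)/(3/2) = 1.6333 s
robot covers v_R·T_r = 2.4500·0.0800 = 0.1960 m before braking
robot under decel: 2.4500²/(2·1.5000) = 2.0008 m
person approaches 0.4000·(0.0800+1.6333) = 0.6853 m
residual clearance needed = 0.1200+0.1000+0.0400 = 0.2600 m
S_min ≈ 0.1960+2.0008+0.6853+0.2600  ⇒  S_min = 18853/6000 m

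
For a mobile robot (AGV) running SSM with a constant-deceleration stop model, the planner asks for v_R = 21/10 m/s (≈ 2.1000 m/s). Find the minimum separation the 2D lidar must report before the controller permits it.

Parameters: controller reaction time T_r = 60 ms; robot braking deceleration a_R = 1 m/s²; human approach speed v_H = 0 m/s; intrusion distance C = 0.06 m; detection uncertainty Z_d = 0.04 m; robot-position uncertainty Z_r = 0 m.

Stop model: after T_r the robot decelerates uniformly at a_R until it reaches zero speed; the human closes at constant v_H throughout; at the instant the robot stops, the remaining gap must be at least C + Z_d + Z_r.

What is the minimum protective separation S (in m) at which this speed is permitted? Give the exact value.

S_min = 2431/1000 m = 2.4310 m

braking lasts T_s = (21/10)/1 = 2.1000 s
reaction-phase robot travel = 2.1000·0.0600 = 0.1260 m
robot covers 2.1000·2.1000 − ½·1.0000·2.1000² = 2.2050 m while stopping
person approaches 0.0000·(0.0600+2.1000) = 0.0000 m
residual clearance needed = 0.0600+0.0400+0.0000 = 0.1000 m
S_min ≈ 0.1260+2.2050+0.0000+0.1000  ⇒  S_min = 2431/1000 m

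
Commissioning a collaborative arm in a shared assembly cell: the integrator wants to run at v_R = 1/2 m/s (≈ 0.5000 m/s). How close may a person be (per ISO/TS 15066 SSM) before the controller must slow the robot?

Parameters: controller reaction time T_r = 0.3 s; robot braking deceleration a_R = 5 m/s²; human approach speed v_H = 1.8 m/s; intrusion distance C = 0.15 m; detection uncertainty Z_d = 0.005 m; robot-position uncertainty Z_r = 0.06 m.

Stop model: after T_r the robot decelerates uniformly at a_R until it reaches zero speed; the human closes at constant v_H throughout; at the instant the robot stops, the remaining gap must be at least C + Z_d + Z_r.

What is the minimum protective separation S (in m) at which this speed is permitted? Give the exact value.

stop time T_s = (1/2)/5 = 0.1000 s
reaction-phase robot travel = 0.5000·0.3000 = 0.1500 m
braking distance = 0.5000²/(2·5.0000) = 0.0250 m
human over T_r+T_s: 1.8000·(0.3000+0.1000) = 0.7200 m
C+Z_d+Z_r = 0.1500+0.0050+0.0600 = 0.2150 m
S_min ≈ 0.1500+0.0250+0.7200+0.2150  ⇒  S_min = 111/100 m

S_min = 111/100 m = 1.1100 m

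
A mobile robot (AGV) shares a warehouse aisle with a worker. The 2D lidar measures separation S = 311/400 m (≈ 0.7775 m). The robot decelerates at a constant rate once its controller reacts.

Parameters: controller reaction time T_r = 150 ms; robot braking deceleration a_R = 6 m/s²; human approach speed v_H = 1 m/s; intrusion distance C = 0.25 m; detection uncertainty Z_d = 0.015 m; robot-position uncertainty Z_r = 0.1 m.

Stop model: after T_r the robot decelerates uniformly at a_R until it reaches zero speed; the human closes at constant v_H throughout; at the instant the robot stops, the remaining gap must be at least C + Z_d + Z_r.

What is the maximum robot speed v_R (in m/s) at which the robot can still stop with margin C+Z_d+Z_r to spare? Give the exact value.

at the boundary: (1/12)·v² + (19/60)·v + (-21/80) = 0
  disc = (19/60)² − 4·(1/12)·(-21/80) = 169/900 ; √disc = 13/30
  v_R = (−(19/60) + 13/30) / (2·(1/12)) = 7/10 m/s
check:
braking lasts T_s = (7/10)/6 = 0.1167 s
robot covers v_R·T_r = 0.7000·0.1500 = 0.1050 m before braking
robot under decel: 0.7000²/(2·6.0000) = 0.0408 m
human over T_r+T_s: 1.0000·(0.1500+0.1167) = 0.2667 m
residual clearance needed = 0.2500+0.0150+0.1000 = 0.3650 m
sum ≈ 0.1050+0.0408+0.2667+0.3650 ≈ 0.7775 m = S ✓

v_R_max = 7/10 m/s = 0.7000 m/s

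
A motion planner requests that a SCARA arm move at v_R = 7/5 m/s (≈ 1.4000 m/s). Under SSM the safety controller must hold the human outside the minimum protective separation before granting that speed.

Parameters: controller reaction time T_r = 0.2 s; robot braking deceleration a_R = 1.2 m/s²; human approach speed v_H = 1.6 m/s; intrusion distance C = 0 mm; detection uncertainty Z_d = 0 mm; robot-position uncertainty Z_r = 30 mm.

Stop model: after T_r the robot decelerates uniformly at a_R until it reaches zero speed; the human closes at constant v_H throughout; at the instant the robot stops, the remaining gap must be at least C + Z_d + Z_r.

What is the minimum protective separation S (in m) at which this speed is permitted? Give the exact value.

stop time T_s = (7/5)/(6/5) = 1.1667 s
reaction-phase robot travel = 1.4000·0.2000 = 0.2800 m
robot under decel: 1.4000²/(2·1.2000) = 0.8167 m
person approaches 1.6000·(0.2000+1.1667) = 2.1867 m
C+Z_d+Z_r = 0.0000+0.0000+0.0300 = 0.0300 m
S_min ≈ 0.2800+0.8167+2.1867+0.0300  ⇒  S_min = 497/150 m

S_min = 497/150 m = 3.3133 m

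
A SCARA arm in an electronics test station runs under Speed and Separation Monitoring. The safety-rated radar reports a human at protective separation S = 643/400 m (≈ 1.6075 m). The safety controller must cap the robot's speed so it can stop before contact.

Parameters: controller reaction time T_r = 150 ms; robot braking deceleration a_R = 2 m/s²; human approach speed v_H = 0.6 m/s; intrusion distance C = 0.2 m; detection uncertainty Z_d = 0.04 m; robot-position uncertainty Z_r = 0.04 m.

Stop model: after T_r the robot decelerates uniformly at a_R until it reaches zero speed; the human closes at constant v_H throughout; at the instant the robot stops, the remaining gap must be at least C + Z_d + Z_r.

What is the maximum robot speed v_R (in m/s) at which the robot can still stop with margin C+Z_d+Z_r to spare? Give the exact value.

at the boundary: (1/4)·v² + (9/20)·v + (-99/80) = 0
  disc = (9/20)² − 4·(1/4)·(-99/80) = 36/25 ; √disc = 6/5
  v_R = (−(9/20) + 6/5) / (2·(1/4)) = 3/2 m/s
check:
braking lasts T_s = (3/2)/2 = 0.7500 s
robot covers v_R·T_r = 1.5000·0.1500 = 0.2250 m before braking
braking distance = 1.5000²/(2·2.0000) = 0.5625 m
person approaches 0.6000·(0.1500+0.7500) = 0.5400 m
residual clearance needed = 0.2000+0.0400+0.0400 = 0.2800 m
sum ≈ 0.2250+0.5625+0.5400+0.2800 ≈ 1.6075 m = S ✓

v_R_max = 3/2 m/s = 1.5000 m/s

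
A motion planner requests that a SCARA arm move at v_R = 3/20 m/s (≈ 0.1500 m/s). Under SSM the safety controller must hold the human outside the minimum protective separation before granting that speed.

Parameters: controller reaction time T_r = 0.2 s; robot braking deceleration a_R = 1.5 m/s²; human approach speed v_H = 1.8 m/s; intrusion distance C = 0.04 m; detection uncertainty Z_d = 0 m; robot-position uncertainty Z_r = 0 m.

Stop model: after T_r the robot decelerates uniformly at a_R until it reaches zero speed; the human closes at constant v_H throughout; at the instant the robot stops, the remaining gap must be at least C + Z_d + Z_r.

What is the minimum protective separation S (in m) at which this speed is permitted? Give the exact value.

braking lasts T_s = (3/20)/(3/2) = 0.1000 s
reaction-phase robot travel = 0.1500·0.2000 = 0.0300 m
braking distance = 0.1500²/(2·1.5000) = 0.0075 m
human closes 1.8000·0.3000 = 0.5400 m
margins: 0.0400+0.0000+0.0000 = 0.0400 m
S_min ≈ 0.0300+0.0075+0.5400+0.0400  ⇒  S_min = 247/400 m

S_min = 247/400 m = 0.6175 m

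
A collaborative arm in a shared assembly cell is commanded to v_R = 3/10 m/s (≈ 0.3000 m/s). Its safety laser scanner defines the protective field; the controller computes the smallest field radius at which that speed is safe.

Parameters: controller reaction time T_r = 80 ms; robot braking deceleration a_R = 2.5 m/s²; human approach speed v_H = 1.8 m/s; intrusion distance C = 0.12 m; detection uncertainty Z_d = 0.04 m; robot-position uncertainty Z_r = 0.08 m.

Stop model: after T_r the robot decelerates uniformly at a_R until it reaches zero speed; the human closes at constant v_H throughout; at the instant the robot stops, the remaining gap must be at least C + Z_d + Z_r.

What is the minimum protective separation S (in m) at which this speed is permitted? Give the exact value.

S_min = 321/500 m = 0.6420 m

stop time T_s = (3/10)/(5/2) = 0.1200 s
robot in T_r: 0.3000·0.0800 = 0.0240 m
braking distance = 0.3000²/(2·2.5000) = 0.0180 m
person approaches 1.8000·(0.0800+0.1200) = 0.3600 m
C+Z_d+Z_r = 0.1200+0.0400+0.0800 = 0.2400 m
S_min ≈ 0.0240+0.0180+0.3600+0.2400  ⇒  S_min = 321/500 m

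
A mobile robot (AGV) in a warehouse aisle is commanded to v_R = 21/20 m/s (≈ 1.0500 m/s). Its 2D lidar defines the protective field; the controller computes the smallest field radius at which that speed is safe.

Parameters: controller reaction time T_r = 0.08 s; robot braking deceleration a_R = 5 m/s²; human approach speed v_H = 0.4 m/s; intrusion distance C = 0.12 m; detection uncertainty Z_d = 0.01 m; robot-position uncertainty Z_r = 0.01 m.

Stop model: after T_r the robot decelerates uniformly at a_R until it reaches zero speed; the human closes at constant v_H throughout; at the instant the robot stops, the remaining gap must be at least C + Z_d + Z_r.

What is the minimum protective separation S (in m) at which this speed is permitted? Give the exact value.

braking lasts T_s = (21/20)/5 = 0.2100 s
robot in T_r: 1.0500·0.0800 = 0.0840 m
braking distance = 1.0500²/(2·5.0000) = 0.1103 m
person approaches 0.4000·(0.0800+0.2100) = 0.1160 m
C+Z_d+Z_r = 0.1200+0.0100+0.0100 = 0.1400 m
S_min ≈ 0.0840+0.1103+0.1160+0.1400  ⇒  S_min = 1801/4000 m

S_min = 1801/4000 m = 0.4502 m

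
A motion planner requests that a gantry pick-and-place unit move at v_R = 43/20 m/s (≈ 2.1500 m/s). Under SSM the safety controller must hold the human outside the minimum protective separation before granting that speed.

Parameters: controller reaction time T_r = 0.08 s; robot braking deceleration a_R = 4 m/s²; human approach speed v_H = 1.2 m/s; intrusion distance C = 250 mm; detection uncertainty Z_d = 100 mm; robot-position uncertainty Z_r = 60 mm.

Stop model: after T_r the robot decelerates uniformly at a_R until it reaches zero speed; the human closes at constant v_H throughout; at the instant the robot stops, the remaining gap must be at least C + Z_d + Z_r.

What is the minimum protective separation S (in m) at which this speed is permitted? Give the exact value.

braking lasts T_s = (43/20)/4 = 0.5375 s
reaction-phase robot travel = 2.1500·0.0800 = 0.1720 m
robot covers 2.1500·0.5375 − ½·4.0000·0.5375² = 0.5778 m while stopping
person approaches 1.2000·(0.0800+0.5375) = 0.7410 m
C+Z_d+Z_r = 0.2500+0.1000+0.0600 = 0.4100 m
S_min ≈ 0.1720+0.5778+0.7410+0.4100  ⇒  S_min = 30413/16000 m

S_min = 30413/16000 m = 1.9008 m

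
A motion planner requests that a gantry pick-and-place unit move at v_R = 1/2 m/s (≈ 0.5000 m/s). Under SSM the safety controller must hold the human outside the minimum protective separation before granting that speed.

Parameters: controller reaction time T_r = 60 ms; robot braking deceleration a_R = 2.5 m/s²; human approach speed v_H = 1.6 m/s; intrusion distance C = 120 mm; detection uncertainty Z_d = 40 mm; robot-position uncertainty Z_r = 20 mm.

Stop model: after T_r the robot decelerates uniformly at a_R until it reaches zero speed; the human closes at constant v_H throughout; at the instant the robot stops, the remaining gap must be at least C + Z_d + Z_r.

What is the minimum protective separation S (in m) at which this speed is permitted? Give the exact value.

S_min = 169/250 m = 0.6760 m

braking lasts T_s = (1/2)/(5/2) = 0.2000 s
reaction-phase robot travel = 0.5000·0.0600 = 0.0300 m
robot covers 0.5000·0.2000 − ½·2.5000·0.2000² = 0.0500 m while stopping
human over T_r+T_s: 1.6000·(0.0600+0.2000) = 0.4160 m
C+Z_d+Z_r = 0.1200+0.0400+0.0200 = 0.1800 m
S_min ≈ 0.0300+0.0500+0.4160+0.1800  ⇒  S_min = 169/250 m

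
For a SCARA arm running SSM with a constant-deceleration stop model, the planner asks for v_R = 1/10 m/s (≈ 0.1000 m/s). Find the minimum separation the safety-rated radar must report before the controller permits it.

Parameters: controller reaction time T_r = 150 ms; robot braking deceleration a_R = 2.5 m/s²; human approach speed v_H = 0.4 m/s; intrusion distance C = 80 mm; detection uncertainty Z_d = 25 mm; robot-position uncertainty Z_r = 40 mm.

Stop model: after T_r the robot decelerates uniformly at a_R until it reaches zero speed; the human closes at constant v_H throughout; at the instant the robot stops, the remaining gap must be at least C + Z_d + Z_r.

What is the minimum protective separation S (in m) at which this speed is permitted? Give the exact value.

T_s = v_R/a_R = (1/10)/(5/2) = 0.0400 s
robot in T_r: 0.1000·0.1500 = 0.0150 m
robot covers 0.1000·0.0400 − ½·2.5000·0.0400² = 0.0020 m while stopping
human over T_r+T_s: 0.4000·(0.1500+0.0400) = 0.0760 m
residual clearance needed = 0.0800+0.0250+0.0400 = 0.1450 m
S_min ≈ 0.0150+0.0020+0.0760+0.1450  ⇒  S_min = 119/500 m

S_min = 119/500 m = 0.2380 m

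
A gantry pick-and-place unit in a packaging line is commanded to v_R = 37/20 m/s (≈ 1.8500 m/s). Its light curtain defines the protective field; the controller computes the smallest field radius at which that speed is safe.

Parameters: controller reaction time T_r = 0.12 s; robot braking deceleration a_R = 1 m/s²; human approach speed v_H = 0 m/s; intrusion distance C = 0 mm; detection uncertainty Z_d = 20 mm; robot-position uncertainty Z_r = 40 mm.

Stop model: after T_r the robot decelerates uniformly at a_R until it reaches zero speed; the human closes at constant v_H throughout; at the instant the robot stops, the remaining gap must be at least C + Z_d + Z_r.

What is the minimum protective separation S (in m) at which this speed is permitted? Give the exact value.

T_s = v_R/a_R = (37/20)/1 = 1.8500 s
reaction-phase robot travel = 1.8500·0.1200 = 0.2220 m
robot under decel: 1.8500²/(2·1.0000) = 1.7112 m
person approaches 0.0000·(0.1200+1.8500) = 0.0000 m
C+Z_d+Z_r = 0.0000+0.0200+0.0400 = 0.0600 m
S_min ≈ 0.2220+1.7112+0.0000+0.0600  ⇒  S_min = 7973/4000 m

S_min = 7973/4000 m = 1.9932 m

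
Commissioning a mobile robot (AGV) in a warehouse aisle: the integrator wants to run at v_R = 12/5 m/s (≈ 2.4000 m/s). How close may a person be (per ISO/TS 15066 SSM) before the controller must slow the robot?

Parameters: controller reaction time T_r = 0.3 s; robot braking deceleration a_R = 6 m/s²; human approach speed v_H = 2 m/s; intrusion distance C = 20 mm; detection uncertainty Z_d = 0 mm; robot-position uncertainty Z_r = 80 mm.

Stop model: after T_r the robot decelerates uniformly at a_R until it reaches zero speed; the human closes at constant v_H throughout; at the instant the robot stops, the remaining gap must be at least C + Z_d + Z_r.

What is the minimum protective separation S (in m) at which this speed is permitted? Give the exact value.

S_min = 27/10 m = 2.7000 m

braking lasts T_s = (12/5)/6 = 0.4000 s
robot in T_r: 2.4000·0.3000 = 0.7200 m
braking distance = 2.4000²/(2·6.0000) = 0.4800 m
human over T_r+T_s: 2.0000·(0.3000+0.4000) = 1.4000 m
C+Z_d+Z_r = 0.0200+0.0000+0.0800 = 0.1000 m
S_min ≈ 0.7200+0.4800+1.4000+0.1000  ⇒  S_min = 27/10 m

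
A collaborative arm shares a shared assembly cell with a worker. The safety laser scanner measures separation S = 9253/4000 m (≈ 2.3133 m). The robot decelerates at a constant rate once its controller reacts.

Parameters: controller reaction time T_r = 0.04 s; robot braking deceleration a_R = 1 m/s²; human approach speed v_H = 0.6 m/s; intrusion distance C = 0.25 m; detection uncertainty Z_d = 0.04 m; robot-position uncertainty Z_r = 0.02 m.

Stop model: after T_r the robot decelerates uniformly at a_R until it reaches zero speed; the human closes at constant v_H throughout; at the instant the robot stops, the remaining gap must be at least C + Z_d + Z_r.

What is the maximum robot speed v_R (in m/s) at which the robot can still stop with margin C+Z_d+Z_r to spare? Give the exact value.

quadratic (1/2)·v² + (16/25)·v + (-7917/4000) = 0
  disc = (16/25)² − 4·(1/2)·(-7917/4000) = 43681/10000 ; √disc = 209/100
  v_R = (−(16/25) + 209/100) / (2·(1/2)) = 29/20 m/s
check:
braking lasts T_s = (29/20)/1 = 1.4500 s
robot covers v_R·T_r = 1.4500·0.0400 = 0.0580 m before braking
robot covers 1.4500·1.4500 − ½·1.0000·1.4500² = 1.0513 m while stopping
person approaches 0.6000·(0.0400+1.4500) = 0.8940 m
residual clearance needed = 0.2500+0.0400+0.0200 = 0.3100 m
sum ≈ 0.0580+1.0513+0.8940+0.3100 ≈ 2.3133 m = S ✓

v_R_max = 29/20 m/s = 1.4500 m/s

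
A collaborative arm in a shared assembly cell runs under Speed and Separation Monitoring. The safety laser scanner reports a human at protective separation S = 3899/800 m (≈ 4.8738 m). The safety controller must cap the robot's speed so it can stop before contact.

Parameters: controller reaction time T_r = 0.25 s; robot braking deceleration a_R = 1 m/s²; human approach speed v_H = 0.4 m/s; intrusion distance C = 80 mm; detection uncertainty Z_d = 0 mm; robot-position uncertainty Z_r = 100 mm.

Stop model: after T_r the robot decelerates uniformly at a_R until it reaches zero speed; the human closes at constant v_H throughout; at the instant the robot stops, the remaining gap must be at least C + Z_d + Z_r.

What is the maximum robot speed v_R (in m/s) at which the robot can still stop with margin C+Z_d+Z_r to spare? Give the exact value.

at the boundary: (1/2)·v² + (13/20)·v + (-147/32) = 0
  disc = (13/20)² − 4·(1/2)·(-147/32) = 961/100 ; √disc = 31/10
  v_R = (−(13/20) + 31/10) / (2·(1/2)) = 49/20 m/s
check:
T_s = v_R/a_R = (49/20)/1 = 2.4500 s
reaction-phase robot travel = 2.4500·0.2500 = 0.6125 m
braking distance = 2.4500²/(2·1.0000) = 3.0013 m
human over T_r+T_s: 0.4000·(0.2500+2.4500) = 1.0800 m
margins: 0.0800+0.0000+0.1000 = 0.1800 m
sum ≈ 0.6125+3.0013+1.0800+0.1800 ≈ 4.8738 m = S ✓

v_R_max = 49/20 m/s = 2.4500 m/s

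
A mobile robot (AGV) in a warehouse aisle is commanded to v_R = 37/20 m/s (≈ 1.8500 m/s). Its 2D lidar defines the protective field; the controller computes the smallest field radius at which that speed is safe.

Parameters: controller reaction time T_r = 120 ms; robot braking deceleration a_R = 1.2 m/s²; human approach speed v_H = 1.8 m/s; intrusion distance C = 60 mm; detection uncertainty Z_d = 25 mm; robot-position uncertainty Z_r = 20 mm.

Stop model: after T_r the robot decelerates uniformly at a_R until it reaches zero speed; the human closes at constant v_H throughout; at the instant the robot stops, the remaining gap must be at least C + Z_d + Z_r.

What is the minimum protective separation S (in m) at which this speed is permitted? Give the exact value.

S_min = 113857/24000 m = 4.7440 m

T_s = v_R/a_R = (37/20)/(6/5) = 1.5417 s
robot covers v_R·T_r = 1.8500·0.1200 = 0.2220 m before braking
robot under decel: 1.8500²/(2·1.2000) = 1.4260 m
human closes 1.8000·1.6617 = 2.9910 m
margins: 0.0600+0.0250+0.0200 = 0.1050 m
S_min ≈ 0.2220+1.4260+2.9910+0.1050  ⇒  S_min = 113857/24000 m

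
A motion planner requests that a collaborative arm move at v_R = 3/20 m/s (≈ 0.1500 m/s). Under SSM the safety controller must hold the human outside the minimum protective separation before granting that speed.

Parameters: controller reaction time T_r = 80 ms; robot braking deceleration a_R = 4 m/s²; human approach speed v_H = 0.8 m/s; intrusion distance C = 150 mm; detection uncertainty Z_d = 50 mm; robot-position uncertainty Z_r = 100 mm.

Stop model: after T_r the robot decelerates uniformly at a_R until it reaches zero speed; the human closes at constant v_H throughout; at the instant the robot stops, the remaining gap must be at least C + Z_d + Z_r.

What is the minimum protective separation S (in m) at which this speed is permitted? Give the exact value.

S_min = 6541/16000 m = 0.4088 m

T_s = v_R/a_R = (3/20)/4 = 0.0375 s
reaction-phase robot travel = 0.1500·0.0800 = 0.0120 m
robot under decel: 0.1500²/(2·4.0000) = 0.0028 m
human over T_r+T_s: 0.8000·(0.0800+0.0375) = 0.0940 m
residual clearance needed = 0.1500+0.0500+0.1000 = 0.3000 m
S_min ≈ 0.0120+0.0028+0.0940+0.3000  ⇒  S_min = 6541/16000 m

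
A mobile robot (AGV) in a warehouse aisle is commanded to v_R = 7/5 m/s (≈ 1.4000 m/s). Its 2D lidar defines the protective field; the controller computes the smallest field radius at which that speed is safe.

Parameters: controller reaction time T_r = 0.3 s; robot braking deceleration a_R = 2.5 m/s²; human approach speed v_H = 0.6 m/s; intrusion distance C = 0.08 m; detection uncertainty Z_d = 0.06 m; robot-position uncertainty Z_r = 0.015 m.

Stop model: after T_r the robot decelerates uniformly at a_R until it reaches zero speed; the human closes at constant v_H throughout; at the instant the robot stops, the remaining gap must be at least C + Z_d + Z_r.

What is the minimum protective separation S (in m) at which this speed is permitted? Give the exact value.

T_s = v_R/a_R = (7/5)/(5/2) = 0.5600 s
reaction-phase robot travel = 1.4000·0.3000 = 0.4200 m
robot under decel: 1.4000²/(2·2.5000) = 0.3920 m
person approaches 0.6000·(0.3000+0.5600) = 0.5160 m
residual clearance needed = 0.0800+0.0600+0.0150 = 0.1550 m
S_min ≈ 0.4200+0.3920+0.5160+0.1550  ⇒  S_min = 1483/1000 m

S_min = 1483/1000 m = 1.4830 m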